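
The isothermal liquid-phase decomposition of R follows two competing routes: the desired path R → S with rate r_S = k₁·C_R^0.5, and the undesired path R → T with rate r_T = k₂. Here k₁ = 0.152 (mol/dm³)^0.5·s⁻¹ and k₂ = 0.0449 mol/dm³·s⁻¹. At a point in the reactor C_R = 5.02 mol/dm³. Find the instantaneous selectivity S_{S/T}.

7.58

S_{S/T} = r_S/r_T = (k₁·C_R^0.5)/(k₂) = (k₁/k₂)·C_R^0.5.
= (0.152×5.020^0.5) / (0.0449) = 0.3406/0.04490 = 7.58.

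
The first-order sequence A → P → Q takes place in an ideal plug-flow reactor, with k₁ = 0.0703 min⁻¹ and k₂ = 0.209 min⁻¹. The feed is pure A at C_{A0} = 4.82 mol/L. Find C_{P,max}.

Evaluating C_P at τ_opt = ln(k₂/k₁)/(k₂−k₁) gives C_{P,max}/C_{A0} = (k₁/k₂)^[k₂/(k₂−k₁)].
= (0.0703/0.209)^(0.209/(0.209−0.0703)) = (0.3364)^(1.507) = 0.1936.
C_{P,max} = 0.1936×4.82 = 0.933 mol/L.

0.933 mol/L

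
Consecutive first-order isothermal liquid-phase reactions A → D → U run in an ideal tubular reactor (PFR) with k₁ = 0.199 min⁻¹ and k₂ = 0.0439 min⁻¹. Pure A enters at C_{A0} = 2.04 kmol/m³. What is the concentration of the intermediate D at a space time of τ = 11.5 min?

Solving the coupled first-order balances gives C_D(τ) = [k₁/(k₂−k₁)]·C_{A0}·(e^(−k₁τ) − e^(−k₂τ)).
e^(−k₁τ) = e^(−0.199×11.5) = e^(−2.288) = 0.1014; e^(−k₂τ) = e^(−0.5049) = 0.6036.
C_D = 0.199×2.04/(0.0439−0.199) × (0.1014−0.6036) = (-2.617)×(-0.5022) = 1.314 kmol/m³.

1.31 kmol/m³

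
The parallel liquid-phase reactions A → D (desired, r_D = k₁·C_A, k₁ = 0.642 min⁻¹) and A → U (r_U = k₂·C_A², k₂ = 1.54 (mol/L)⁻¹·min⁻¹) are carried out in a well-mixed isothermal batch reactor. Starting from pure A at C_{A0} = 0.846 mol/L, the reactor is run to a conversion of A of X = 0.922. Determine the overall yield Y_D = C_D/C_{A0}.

C_A = C_{A0}(1−X) = 0.06599 mol/L.
Along a PFR/batch, dC_D/dC_A = −r_D/(r_D+r_U) = −k₁/(k₁+k₂·C_A).
Integrating from C_{A0} to C_A: C_D = (0.642/1.54)·ln[(0.642+1.54·0.846)/(0.642+1.54·0.0660)] = 0.4169·ln(1.945/0.7436) = 0.4008 mol/L.
Y_D = C_D/C_{A0} = 0.4008/0.846 = 0.474.

0.474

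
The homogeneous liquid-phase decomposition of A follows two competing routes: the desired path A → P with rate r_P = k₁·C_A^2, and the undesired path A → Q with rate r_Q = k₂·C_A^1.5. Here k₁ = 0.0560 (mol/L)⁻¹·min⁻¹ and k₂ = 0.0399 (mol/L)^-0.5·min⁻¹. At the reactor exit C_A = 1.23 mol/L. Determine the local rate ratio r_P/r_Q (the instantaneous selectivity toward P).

S_{P/Q} = r_P/r_Q = (k₁·C_A^2)/(k₂·C_A^1.5) = (k₁/k₂)·C_A^0.5.
= (0.0560×1.230^2) / (0.0399×1.230^1.5) = 0.08472/0.05443 = 1.56.
Since the desired path is higher order in A, keeping C_A high (PFR or concentrated feed) favours P.

1.56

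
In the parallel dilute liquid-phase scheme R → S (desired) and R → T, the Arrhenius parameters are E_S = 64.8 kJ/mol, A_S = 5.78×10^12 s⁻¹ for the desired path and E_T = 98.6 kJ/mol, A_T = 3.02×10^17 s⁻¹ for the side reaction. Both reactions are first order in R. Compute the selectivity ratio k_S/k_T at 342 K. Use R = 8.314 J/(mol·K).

2.78

Since both paths have the same order in R, the concentration cancels and S_{S/T} = k_S/k_T = (A_S/A_T)·exp[(E_T−E_S)/(RT)].
(E_T−E_S)/(RT) = (98.6−64.8)×10³/(8.314×342) = 33800/2843 = 11.89.
k_S/k_T = (5.78×10^12/3.02×10^17)·exp(11.89) = 1.914×10^-5 × 1.454×10^5 = 2.78.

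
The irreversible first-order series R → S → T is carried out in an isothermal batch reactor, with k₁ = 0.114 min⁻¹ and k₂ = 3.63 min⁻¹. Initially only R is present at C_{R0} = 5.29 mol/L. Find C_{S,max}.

For a first-order series the maximum intermediate yield is C_{S,max}/C_{R0} = (k₁/k₂)^[k₂/(k₂−k₁)].
= (0.114/3.63)^(3.63/(3.63−0.114)) = (0.03140)^(1.032) = 0.02807.
C_{S,max} = 0.02807×5.29 = 0.148 mol/L.

0.148 mol/L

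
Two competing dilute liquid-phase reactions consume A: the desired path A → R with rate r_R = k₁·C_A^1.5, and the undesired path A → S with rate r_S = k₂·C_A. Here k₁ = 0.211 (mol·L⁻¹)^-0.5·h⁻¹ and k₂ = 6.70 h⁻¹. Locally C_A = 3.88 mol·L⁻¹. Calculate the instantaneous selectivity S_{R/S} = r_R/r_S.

S_{R/S} = r_R/r_S = (k₁·C_A^1.5)/(k₂·C_A) = (k₁/k₂)·C_A^0.5.
= (0.211×3.880^1.5) / (6.70×3.880) = 1.613/26.00 = 0.0620.

0.0620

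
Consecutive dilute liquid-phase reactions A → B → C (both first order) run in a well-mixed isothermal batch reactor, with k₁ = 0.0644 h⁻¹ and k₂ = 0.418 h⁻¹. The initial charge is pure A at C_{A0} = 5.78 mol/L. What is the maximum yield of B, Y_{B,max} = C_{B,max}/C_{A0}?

Evaluating C_B at t_opt = ln(k₂/k₁)/(k₂−k₁) gives C_{B,max}/C_{A0} = (k₁/k₂)^[k₂/(k₂−k₁)].
= (0.0644/0.418)^(0.418/(0.418−0.0644)) = (0.1541)^(1.182) = 0.1096.

0.110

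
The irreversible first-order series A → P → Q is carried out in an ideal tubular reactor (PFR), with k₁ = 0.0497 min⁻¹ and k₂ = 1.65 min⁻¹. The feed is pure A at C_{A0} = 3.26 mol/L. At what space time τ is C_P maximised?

2.19 min

The intermediate peaks when r₁ = r₂, i.e. k₁e^(−k₁τ) = k₂e^(−k₂τ), giving τ_opt = ln(k₂/k₁)/(k₂−k₁).
= ln(1.65/0.0497)/(1.65−0.0497) = ln(33.20)/1.600 = 3.503/1.600 = 2.19 min.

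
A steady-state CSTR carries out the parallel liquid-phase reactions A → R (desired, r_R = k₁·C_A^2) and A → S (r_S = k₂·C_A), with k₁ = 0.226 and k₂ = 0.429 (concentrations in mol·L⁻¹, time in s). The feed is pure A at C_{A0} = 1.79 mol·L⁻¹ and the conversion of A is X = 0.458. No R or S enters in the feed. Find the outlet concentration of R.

0.277 mol·L⁻¹

Exit C_A = C_{A0}(1−X) = 1.79×0.542 = 0.9702 mol·L⁻¹.
Rates in a CSTR are evaluated at the outlet concentration: r_R = 0.226×0.9702^2 = 0.2127, r_S = 0.429×0.9702 = 0.4162.
Fraction of consumed A going to R: r_R/(r_R+r_S) = 0.3382.
C_R = 0.3382·C_{A0}·X = 0.3382×1.79×0.458 = 0.277 mol·L⁻¹.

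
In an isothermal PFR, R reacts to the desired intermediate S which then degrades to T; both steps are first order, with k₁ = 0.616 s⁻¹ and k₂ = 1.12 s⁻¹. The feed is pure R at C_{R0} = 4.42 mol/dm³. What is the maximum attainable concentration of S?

1.17 mol/dm³

Evaluating C_S at τ_opt = ln(k₂/k₁)/(k₂−k₁) gives C_{S,max}/C_{R0} = (k₁/k₂)^[k₂/(k₂−k₁)].
= (0.616/1.12)^(1.12/(1.12−0.616)) = (0.5500)^(2.222) = 0.2649.
C_{S,max} = 0.2649×4.42 = 1.17 mol/dm³.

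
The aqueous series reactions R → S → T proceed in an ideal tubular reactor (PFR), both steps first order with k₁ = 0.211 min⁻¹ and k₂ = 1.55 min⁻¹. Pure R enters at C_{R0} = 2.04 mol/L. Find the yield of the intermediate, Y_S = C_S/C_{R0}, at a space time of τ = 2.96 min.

0.0828

The intermediate concentration in a first-order A→B→C sequence is C_S = k₁C_{R0}(e^(−k₁τ) − e^(−k₂τ))/(k₂−k₁).
e^(−k₁τ) = e^(−0.211×2.96) = e^(−0.6246) = 0.5355; e^(−k₂τ) = e^(−4.588) = 0.01017.
C_S = 0.211×2.04/(1.55−0.211) × (0.5355−0.01017) = 0.3215×0.5253 = 0.1689 mol/L.
Y_S = C_S/C_{R0} = 0.1689/2.04 = 0.0828.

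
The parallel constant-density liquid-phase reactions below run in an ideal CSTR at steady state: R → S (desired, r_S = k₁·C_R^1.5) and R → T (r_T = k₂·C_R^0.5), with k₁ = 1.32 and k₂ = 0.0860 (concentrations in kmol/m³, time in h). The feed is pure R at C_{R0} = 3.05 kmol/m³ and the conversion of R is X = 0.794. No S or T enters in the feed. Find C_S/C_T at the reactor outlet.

Exit C_R = C_{R0}(1−X) = 3.05×0.206 = 0.6283 kmol/m³.
In a CSTR the entire volume is at exit conditions, so r_S = 1.32×0.6283^1.5 = 0.6574 and r_T = 0.0860×0.6283^0.5 = 0.06817.
Overall selectivity = C_S/C_T = r_Sτ/(r_Tτ) = r_S/r_T = 9.64.

9.64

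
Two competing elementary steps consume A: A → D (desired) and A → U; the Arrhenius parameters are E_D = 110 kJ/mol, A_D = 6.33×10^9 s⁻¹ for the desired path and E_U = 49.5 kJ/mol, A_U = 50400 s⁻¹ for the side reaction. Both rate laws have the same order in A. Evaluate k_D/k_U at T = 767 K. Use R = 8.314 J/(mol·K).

9.52

Since both paths have the same order in A, the concentration cancels and S_{D/U} = k_D/k_U = (A_D/A_U)·exp[(E_U−E_D)/(RT)].
(E_U−E_D)/(RT) = (49.5−110)×10³/(8.314×767) = -60500/6377 = -9.487.
k_D/k_U = (6.33×10^9/50400)·exp(-9.487) = 1.256×10^5 × 7.580×10^-5 = 9.52.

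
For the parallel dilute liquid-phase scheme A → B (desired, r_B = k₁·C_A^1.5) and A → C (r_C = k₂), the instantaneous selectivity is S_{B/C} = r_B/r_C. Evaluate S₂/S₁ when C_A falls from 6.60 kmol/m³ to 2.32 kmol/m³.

S_{B/C} = (k₁/k₂)·C_A^1.5, so S₂/S₁ = (C_{A,2}/C_{A,1})^1.5.
= (2.32/6.60)^1.5 = (0.3515)^1.5 = 0.208.

0.208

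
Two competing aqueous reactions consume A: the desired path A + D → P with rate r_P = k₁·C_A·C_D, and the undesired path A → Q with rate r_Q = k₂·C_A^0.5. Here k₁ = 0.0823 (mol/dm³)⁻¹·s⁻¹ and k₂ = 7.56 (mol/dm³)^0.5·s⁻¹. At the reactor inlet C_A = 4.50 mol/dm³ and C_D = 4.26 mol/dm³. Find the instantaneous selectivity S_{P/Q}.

0.0984

S_{P/Q} = r_P/r_Q = (k₁·C_A·C_D)/(k₂·C_A^0.5) = (k₁/k₂)·C_A^0.5·C_D.
= (0.0823×4.500×4.260) / (7.56×4.500^0.5) = 1.578/16.04 = 0.0984.
Since the desired path is higher order in A, keeping C_A high (PFR or concentrated feed) favours P.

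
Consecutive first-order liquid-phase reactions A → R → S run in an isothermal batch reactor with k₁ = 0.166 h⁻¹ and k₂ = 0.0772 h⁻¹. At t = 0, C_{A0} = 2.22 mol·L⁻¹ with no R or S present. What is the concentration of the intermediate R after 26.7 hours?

0.479 mol·L⁻¹

For first-order series with pure A initially, C_R(t) = k₁C_{A0}/(k₂−k₁)·(e^(−k₁t) − e^(−k₂t)).
e^(−k₁t) = e^(−0.166×26.7) = e^(−4.432) = 0.01189; e^(−k₂t) = e^(−2.061) = 0.1273.
C_R = 0.166×2.22/(0.0772−0.166) × (0.01189−0.1273) = (-4.150)×(-0.1154) = 0.4789 mol·L⁻¹.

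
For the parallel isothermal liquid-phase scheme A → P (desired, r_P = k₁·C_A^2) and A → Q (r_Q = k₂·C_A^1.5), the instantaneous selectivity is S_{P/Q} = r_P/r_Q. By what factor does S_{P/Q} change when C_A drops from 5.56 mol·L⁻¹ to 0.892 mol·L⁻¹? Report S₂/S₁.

S_{P/Q} = (k₁/k₂)·C_A^0.5, so S₂/S₁ = (C_{A,2}/C_{A,1})^0.5.
= (0.892/5.56)^0.5 = (0.1604)^0.5 = 0.401.

0.401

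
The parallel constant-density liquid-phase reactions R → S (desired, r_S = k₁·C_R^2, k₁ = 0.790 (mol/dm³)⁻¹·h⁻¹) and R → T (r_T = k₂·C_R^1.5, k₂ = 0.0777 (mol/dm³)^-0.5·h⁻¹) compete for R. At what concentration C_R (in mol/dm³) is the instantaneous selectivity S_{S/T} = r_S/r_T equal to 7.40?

0.530 mol/dm³

S_{S/T} = (k₁/k₂)·C_R^0.5 ⇒ C_R = (S·k₂/k₁)^(2).
= (7.40×0.0777/0.790)^(2) = (0.7278)^(2) = 0.530 mol/dm³.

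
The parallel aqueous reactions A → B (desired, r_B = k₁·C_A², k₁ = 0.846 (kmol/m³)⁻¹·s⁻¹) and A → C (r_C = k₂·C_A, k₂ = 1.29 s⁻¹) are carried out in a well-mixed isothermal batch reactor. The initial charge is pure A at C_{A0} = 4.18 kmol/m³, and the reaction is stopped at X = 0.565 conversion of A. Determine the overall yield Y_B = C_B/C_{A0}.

0.370

C_A = C_{A0}(1−X) = 1.818 kmol/m³.
Along a PFR/batch, dC_C/dC_A = −r_C/(r_B+r_C) = −k₂/(k₂+k₁·C_A).
Integrating from C_{A0} to C_A: C_C = (1.29/0.846)·ln[(1.29+0.846·4.18)/(1.29+0.846·1.82)] = 1.525·ln(4.826/2.828) = 0.8149 kmol/m³.
Then C_B = (C_{A0}−C_A) − C_C = 2.362 − 0.8149 = 1.547 kmol/m³.
Y_B = C_B/C_{A0} = 1.547/4.18 = 0.370.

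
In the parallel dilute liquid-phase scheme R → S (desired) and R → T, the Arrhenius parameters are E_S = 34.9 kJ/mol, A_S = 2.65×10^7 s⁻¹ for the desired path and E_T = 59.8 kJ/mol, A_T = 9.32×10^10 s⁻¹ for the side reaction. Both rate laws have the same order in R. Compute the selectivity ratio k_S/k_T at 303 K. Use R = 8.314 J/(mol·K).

With equal orders, S_{S/T} = k_S/k_T = (A_S/A_T)·exp[(E_T−E_S)/(RT)].
(E_T−E_S)/(RT) = (59.8−34.9)×10³/(8.314×303) = 24900/2519 = 9.884.
k_S/k_T = (2.65×10^7/9.32×10^10)·exp(9.884) = 2.843×10^-4 × 19620 = 5.58.
Since E_S < E_T, lowering the temperature improves selectivity toward S.

5.58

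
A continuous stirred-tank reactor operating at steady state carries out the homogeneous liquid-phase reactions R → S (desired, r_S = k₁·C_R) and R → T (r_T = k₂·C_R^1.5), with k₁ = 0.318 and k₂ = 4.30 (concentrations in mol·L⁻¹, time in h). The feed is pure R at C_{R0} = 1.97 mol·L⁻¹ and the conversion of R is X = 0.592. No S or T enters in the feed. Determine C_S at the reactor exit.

Exit C_R = C_{R0}(1−X) = 1.97×0.408 = 0.8038 mol·L⁻¹.
A CSTR operates uniformly at the exit composition, giving r_S = 0.2556 and r_T = 3.099 (each k·C_R^n at C_R = 0.8038).
Fraction of consumed R going to S: r_S/(r_S+r_T) = 0.07620.
C_S = 0.07620·C_{R0}·X = 0.07620×1.97×0.592 = 0.0889 mol·L⁻¹.

0.0889 mol·L⁻¹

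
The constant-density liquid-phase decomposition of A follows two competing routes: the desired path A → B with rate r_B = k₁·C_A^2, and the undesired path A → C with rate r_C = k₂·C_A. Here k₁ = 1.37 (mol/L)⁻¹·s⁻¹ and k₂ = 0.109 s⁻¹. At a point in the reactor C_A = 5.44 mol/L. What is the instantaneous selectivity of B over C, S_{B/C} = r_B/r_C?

68.4

S_{B/C} = r_B/r_C = (k₁·C_A^2)/(k₂·C_A) = (k₁/k₂)·C_A.
= (1.37×5.440^2) / (0.109×5.440) = 40.54/0.5930 = 68.4.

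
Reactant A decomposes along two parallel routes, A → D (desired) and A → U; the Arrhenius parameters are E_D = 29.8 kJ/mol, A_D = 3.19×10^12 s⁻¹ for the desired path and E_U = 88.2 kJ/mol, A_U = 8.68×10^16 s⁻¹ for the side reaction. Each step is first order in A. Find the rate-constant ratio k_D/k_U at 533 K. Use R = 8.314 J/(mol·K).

With equal orders, S_{D/U} = k_D/k_U = (A_D/A_U)·exp[(E_U−E_D)/(RT)].
(E_U−E_D)/(RT) = (88.2−29.8)×10³/(8.314×533) = 58400/4431 = 13.18.
k_D/k_U = (3.19×10^12/8.68×10^16)·exp(13.18) = 3.675×10^-5 × 5.290×10^5 = 19.4.

19.4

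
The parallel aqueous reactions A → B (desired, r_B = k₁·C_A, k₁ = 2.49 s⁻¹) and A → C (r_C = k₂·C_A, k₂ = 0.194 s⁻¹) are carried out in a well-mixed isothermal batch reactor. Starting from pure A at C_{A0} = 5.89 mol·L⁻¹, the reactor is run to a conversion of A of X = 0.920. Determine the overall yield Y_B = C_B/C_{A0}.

0.854

C_A = C_{A0}(1−X) = 0.4712 mol·L⁻¹.
Both paths are first order in A, so the instantaneous fraction to B is constant: dC_B/d(−C_A) = k₁/(k₁+k₂) = 0.9277.
C_B = 0.9277·(C_{A0}−C_A) = 0.9277×5.419 = 5.03 mol·L⁻¹.
Y_B = C_B/C_{A0} = 5.027/5.89 = 0.854.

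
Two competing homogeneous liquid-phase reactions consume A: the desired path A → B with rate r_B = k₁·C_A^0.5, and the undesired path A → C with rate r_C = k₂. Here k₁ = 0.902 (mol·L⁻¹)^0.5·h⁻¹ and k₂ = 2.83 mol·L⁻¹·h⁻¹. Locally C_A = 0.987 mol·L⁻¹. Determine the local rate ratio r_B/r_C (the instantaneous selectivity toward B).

0.317

S_{B/C} = r_B/r_C = (k₁·C_A^0.5)/(k₂) = (k₁/k₂)·C_A^0.5.
= (0.902×0.9870^0.5) / (2.83) = 0.8961/2.830 = 0.317.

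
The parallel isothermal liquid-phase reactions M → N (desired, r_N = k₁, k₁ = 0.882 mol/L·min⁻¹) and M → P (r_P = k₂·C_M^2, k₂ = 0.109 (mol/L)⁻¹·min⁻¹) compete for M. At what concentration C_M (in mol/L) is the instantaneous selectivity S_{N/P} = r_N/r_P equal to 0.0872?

9.63 mol/L

S_{N/P} = (k₁/k₂)·C_M^-2 ⇒ C_M = (S·k₂/k₁)^(-0.5).
= (0.0872×0.109/0.882)^(-0.5) = (0.01078)^(-0.5) = 9.63 mol/L.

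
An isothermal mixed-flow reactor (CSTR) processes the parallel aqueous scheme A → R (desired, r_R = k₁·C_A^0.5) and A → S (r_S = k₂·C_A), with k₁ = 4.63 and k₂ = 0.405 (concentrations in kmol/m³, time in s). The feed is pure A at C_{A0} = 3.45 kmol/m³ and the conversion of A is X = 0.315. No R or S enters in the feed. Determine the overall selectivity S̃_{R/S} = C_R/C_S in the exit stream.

7.44

Exit C_A = C_{A0}(1−X) = 3.45×0.685 = 2.363 kmol/m³.
In a CSTR the entire volume is at exit conditions, so r_R = 4.63×2.363^0.5 = 7.118 and r_S = 0.405×2.363 = 0.9571.
Overall selectivity = C_R/C_S = r_Rτ/(r_Sτ) = r_R/r_S = 7.44.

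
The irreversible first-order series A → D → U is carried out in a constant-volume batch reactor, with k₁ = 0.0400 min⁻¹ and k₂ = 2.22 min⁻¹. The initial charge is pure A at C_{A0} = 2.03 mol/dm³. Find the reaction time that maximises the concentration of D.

1.84 min

The intermediate peaks when r₁ = r₂, i.e. k₁e^(−k₁t) = k₂e^(−k₂t), giving t_opt = ln(k₂/k₁)/(k₂−k₁).
= ln(2.22/0.0400)/(2.22−0.0400) = ln(55.50)/2.180 = 4.016/2.180 = 1.84 min.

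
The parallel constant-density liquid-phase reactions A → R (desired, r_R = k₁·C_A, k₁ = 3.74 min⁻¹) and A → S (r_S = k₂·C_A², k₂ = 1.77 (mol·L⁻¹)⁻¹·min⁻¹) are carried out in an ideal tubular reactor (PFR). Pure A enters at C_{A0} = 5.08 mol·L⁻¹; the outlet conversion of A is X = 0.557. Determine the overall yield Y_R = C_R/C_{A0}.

C_A = C_{A0}(1−X) = 2.250 mol·L⁻¹.
Along a PFR/batch, dC_R/dC_A = −r_R/(r_R+r_S) = −k₁/(k₁+k₂·C_A).
Integrating from C_{A0} to C_A: C_R = (3.74/1.77)·ln[(3.74+1.77·5.08)/(3.74+1.77·2.25)] = 2.113·ln(12.73/7.723) = 1.056 mol·L⁻¹.
Y_R = C_R/C_{A0} = 1.056/5.08 = 0.208.

0.208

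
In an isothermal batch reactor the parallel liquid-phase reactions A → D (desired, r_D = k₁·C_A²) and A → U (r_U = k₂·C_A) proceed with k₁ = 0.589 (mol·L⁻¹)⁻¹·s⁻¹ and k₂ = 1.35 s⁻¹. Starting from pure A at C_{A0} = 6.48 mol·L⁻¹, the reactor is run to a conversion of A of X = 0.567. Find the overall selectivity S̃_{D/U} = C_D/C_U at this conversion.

1.95

C_A = C_{A0}(1−X) = 2.806 mol·L⁻¹.
Along a PFR/batch, dC_U/dC_A = −r_U/(r_D+r_U) = −k₂/(k₂+k₁·C_A).
Integrating from C_{A0} to C_A: C_U = (1.35/0.589)·ln[(1.35+0.589·6.48)/(1.35+0.589·2.81)] = 2.292·ln(5.167/3.003) = 1.244 mol·L⁻¹.
Then C_D = (C_{A0}−C_A) − C_U = 3.674 − 1.244 = 2.430 mol·L⁻¹.
S̃_{D/U} = C_D/C_U = 2.430/1.244 = 1.95.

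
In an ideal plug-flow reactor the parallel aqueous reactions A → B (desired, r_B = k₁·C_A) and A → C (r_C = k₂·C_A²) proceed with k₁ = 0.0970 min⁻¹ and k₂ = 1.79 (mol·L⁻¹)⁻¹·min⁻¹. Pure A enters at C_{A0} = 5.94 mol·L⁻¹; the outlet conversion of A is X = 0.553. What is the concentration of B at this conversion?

C_A = C_{A0}(1−X) = 2.655 mol·L⁻¹.
Along a PFR/batch, dC_B/dC_A = −r_B/(r_B+r_C) = −k₁/(k₁+k₂·C_A).
Integrating from C_{A0} to C_A: C_B = (0.0970/1.79)·ln[(0.0970+1.79·5.94)/(0.0970+1.79·2.66)] = 0.05419·ln(10.73/4.850) = 0.04303 mol·L⁻¹.

0.0430 mol·L⁻¹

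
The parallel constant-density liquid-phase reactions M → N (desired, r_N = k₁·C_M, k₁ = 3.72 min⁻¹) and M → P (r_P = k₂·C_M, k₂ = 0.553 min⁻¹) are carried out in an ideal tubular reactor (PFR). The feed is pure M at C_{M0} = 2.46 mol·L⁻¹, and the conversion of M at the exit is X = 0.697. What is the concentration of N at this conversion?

1.49 mol·L⁻¹

C_M = C_{M0}(1−X) = 0.7454 mol·L⁻¹.
Both paths are first order in M, so the instantaneous fraction to N is constant: dC_N/d(−C_M) = k₁/(k₁+k₂) = 0.8706.
C_N = 0.8706·(C_{M0}−C_M) = 0.8706×1.715 = 1.49 mol·L⁻¹.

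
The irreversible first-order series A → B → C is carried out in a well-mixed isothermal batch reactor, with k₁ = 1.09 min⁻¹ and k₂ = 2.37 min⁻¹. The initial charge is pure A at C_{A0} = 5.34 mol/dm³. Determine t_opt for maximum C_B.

Setting dC_B/dt = 0 gives t_opt = ln(k₂/k₁)/(k₂−k₁).
= ln(2.37/1.09)/(2.37−1.09) = ln(2.174)/1.280 = 0.7767/1.280 = 0.607 min.

0.607 min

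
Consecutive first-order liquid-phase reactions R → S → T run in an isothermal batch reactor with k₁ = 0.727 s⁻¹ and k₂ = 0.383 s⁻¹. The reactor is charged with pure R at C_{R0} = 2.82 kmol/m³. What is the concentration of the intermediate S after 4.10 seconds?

Solving the coupled first-order balances gives C_S(t) = [k₁/(k₂−k₁)]·C_{R0}·(e^(−k₁t) − e^(−k₂t)).
e^(−k₁t) = e^(−0.727×4.10) = e^(−2.981) = 0.05076; e^(−k₂t) = e^(−1.570) = 0.2080.
C_S = 0.727×2.82/(0.383−0.727) × (0.05076−0.2080) = (-5.960)×(-0.1572) = 0.9370 kmol/m³.

0.937 kmol/m³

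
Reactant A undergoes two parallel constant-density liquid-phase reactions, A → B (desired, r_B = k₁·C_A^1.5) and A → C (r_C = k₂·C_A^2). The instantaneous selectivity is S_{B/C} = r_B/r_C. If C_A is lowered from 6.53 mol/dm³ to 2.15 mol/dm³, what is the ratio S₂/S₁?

S_{B/C} = (k₁/k₂)·C_A^-0.5, so S₂/S₁ = (C_{A,2}/C_{A,1})^-0.5.
= (2.15/6.53)^(-0.5) = (0.3292)^(-0.5) = 1.74.

1.74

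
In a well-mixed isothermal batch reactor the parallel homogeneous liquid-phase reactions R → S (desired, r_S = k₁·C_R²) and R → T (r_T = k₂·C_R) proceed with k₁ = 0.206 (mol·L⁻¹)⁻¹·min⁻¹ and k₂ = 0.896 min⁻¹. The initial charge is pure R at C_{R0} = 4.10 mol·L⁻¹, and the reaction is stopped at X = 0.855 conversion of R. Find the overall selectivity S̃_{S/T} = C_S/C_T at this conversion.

C_R = C_{R0}(1−X) = 0.5945 mol·L⁻¹.
Along a PFR/batch, dC_T/dC_R = −r_T/(r_S+r_T) = −k₂/(k₂+k₁·C_R).
Integrating from C_{R0} to C_R: C_T = (0.896/0.206)·ln[(0.896+0.206·4.10)/(0.896+0.206·0.595)] = 4.350·ln(1.741/1.018) = 2.331 mol·L⁻¹.
Then C_S = (C_{R0}−C_R) − C_T = 3.505 − 2.331 = 1.174 mol·L⁻¹.
S̃_{S/T} = C_S/C_T = 1.174/2.331 = 0.504.

0.504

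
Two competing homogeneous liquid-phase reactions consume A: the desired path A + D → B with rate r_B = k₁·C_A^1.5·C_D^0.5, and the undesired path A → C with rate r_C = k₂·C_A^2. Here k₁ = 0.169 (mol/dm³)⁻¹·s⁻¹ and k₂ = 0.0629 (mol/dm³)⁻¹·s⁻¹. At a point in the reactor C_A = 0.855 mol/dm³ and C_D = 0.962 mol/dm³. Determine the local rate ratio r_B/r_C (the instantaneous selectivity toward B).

2.85

S_{B/C} = r_B/r_C = (k₁·C_A^1.5·C_D^0.5)/(k₂·C_A^2) = (k₁/k₂)·C_A^-0.5·C_D^0.5.
= (0.169×0.8550^1.5×0.9620^0.5) / (0.0629×0.8550^2) = 0.1310/0.04598 = 2.85.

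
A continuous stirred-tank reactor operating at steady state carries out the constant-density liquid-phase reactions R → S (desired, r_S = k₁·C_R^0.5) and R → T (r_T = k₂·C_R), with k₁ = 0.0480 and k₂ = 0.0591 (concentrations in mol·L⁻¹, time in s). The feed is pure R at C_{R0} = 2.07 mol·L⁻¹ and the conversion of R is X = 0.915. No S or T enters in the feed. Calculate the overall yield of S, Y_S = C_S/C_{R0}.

Exit C_R = C_{R0}(1−X) = 2.07×0.0850 = 0.1759 mol·L⁻¹.
A CSTR operates uniformly at the exit composition, giving r_S = 0.02013 and r_T = 0.01040 (each k·C_R^n at C_R = 0.1759).
Fraction of consumed R going to S: r_S/(r_S+r_T) = 0.6594.
C_S = 0.6594·C_{R0}·X = 0.6594×2.07×0.915 = 1.25 mol·L⁻¹; Y_S = C_S/C_{R0} = 0.603.

0.603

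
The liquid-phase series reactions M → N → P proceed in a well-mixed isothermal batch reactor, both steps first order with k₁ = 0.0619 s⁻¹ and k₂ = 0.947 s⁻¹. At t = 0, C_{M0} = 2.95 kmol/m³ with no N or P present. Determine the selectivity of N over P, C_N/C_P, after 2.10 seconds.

For first-order series with pure M initially, C_N(t) = k₁C_{M0}/(k₂−k₁)·(e^(−k₁t) − e^(−k₂t)).
e^(−k₁t) = e^(−0.0619×2.10) = e^(−0.1300) = 0.8781; e^(−k₂t) = e^(−1.989) = 0.1369.
C_N = 0.0619×2.95/(0.947−0.0619) × (0.8781−0.1369) = 0.2063×0.7412 = 0.1529 kmol/m³.
C_M = C_{M0}e^(−k₁t) = 2.590 kmol/m³, so C_P = C_{M0}−C_M−C_N = 0.2067 kmol/m³; C_N/C_P = 0.740.

0.740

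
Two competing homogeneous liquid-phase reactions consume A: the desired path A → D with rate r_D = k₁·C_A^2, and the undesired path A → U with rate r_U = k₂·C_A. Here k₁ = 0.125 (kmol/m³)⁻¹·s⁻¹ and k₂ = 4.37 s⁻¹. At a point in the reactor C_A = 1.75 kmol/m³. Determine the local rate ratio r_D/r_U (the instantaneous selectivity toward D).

S_{D/U} = r_D/r_U = (k₁·C_A^2)/(k₂·C_A) = (k₁/k₂)·C_A.
= (0.125×1.750^2) / (4.37×1.750) = 0.3828/7.647 = 0.0501.
Since the desired path is higher order in A, keeping C_A high (PFR or concentrated feed) favours D.

0.0501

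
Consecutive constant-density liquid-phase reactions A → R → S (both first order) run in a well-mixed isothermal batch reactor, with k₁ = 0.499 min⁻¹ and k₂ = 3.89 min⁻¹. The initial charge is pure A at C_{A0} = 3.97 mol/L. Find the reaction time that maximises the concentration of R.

For first-order series the maximum of C_R occurs at t_opt = ln(k₂/k₁)/(k₂−k₁).
= ln(3.89/0.499)/(3.89−0.499) = ln(7.796)/3.391 = 2.054/3.391 = 0.606 min.

0.606 min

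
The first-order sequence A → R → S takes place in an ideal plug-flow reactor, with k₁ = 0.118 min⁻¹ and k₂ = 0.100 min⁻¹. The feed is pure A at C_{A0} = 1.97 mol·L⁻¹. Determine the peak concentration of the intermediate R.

0.785 mol·L⁻¹

At the optimum, C_{R,max}/C_{A0} = (k₁/k₂)^[k₂/(k₂−k₁)].
= (0.118/0.100)^(0.100/(0.100−0.118)) = (1.180)^(-5.556) = 0.3987.
C_{R,max} = 0.3987×1.97 = 0.785 mol·L⁻¹.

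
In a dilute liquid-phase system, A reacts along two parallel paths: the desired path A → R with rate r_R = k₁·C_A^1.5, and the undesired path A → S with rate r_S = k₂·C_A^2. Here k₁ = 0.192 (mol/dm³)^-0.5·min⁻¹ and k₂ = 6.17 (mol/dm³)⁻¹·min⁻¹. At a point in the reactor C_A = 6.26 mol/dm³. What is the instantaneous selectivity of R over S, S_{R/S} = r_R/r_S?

S_{R/S} = r_R/r_S = (k₁·C_A^1.5)/(k₂·C_A^2) = (k₁/k₂)·C_A^-0.5.
= (0.192×6.260^1.5) / (6.17×6.260^2) = 3.007/241.8 = 0.0124.

0.0124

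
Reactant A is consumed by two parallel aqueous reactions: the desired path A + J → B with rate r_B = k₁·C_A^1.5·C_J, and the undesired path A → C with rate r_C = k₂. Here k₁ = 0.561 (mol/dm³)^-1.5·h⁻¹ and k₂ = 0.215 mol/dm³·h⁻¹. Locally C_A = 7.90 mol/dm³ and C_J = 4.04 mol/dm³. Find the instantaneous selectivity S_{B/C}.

S_{B/C} = r_B/r_C = (k₁·C_A^1.5·C_J)/(k₂) = (k₁/k₂)·C_A^1.5·C_J.
= (0.561×7.900^1.5×4.040) / (0.215) = 50.33/0.2150 = 234.

234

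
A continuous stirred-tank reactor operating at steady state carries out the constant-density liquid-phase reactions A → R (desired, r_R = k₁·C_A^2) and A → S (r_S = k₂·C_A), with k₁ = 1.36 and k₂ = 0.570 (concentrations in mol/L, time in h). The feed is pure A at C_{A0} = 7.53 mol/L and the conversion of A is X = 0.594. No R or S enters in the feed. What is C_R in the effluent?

3.93 mol/L

Exit C_A = C_{A0}(1−X) = 7.53×0.406 = 3.057 mol/L.
In a CSTR the entire volume is at exit conditions, so r_R = 1.36×3.057^2 = 12.71 and r_S = 0.570×3.057 = 1.743.
Fraction of consumed A going to R: r_R/(r_R+r_S) = 0.8794.
C_R = 0.8794·C_{A0}·X = 0.8794×7.53×0.594 = 3.93 mol/L.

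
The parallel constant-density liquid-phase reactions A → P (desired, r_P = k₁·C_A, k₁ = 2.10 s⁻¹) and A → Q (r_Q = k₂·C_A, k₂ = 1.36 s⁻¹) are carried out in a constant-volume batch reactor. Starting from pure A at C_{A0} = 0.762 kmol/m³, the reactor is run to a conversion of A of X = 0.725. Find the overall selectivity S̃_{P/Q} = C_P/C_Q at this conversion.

C_A = C_{A0}(1−X) = 0.2096 kmol/m³.
Both paths are first order in A, so the instantaneous fraction to P is constant: dC_P/d(−C_A) = k₁/(k₁+k₂) = 0.6069.
C_P = 0.6069·(C_{A0}−C_A) = 0.6069×0.5524 = 0.335 kmol/m³.
C_Q = (C_{A0}−C_A)−C_P = 0.2171 kmol/m³; S̃_{P/Q} = 0.3353/0.2171 = 1.54.

1.54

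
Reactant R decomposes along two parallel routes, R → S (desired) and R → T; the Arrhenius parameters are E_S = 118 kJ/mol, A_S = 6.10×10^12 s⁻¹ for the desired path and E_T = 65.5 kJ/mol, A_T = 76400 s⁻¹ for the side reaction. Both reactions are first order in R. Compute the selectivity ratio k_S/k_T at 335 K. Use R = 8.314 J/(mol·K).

0.520

Since both paths have the same order in R, the concentration cancels and S_{S/T} = k_S/k_T = (A_S/A_T)·exp[(E_T−E_S)/(RT)].
(E_T−E_S)/(RT) = (65.5−118)×10³/(8.314×335) = -52500/2785 = -18.85.
k_S/k_T = (6.10×10^12/76400)·exp(-18.85) = 7.984×10^7 × 6.511×10^-9 = 0.520.
Since E_S > E_T, raising the temperature improves selectivity toward S.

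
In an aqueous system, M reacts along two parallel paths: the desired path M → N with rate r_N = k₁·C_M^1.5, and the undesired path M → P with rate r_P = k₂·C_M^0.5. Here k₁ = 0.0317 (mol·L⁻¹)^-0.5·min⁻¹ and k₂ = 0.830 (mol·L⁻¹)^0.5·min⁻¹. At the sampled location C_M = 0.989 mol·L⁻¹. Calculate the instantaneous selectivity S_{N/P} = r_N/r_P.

0.0378

S_{N/P} = r_N/r_P = (k₁·C_M^1.5)/(k₂·C_M^0.5) = (k₁/k₂)·C_M.
= (0.0317×0.9890^1.5) / (0.830×0.9890^0.5) = 0.03118/0.8254 = 0.0378.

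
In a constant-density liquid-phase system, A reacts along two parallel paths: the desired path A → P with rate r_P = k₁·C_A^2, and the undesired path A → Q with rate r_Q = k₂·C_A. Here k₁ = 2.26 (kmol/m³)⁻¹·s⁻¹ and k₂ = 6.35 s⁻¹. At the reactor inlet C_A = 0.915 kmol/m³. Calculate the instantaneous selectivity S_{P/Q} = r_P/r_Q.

S_{P/Q} = r_P/r_Q = (k₁·C_A^2)/(k₂·C_A) = (k₁/k₂)·C_A.
= (2.26×0.9150^2) / (6.35×0.9150) = 1.892/5.810 = 0.326.
Since the desired path is higher order in A, keeping C_A high (PFR or concentrated feed) favours P.

0.326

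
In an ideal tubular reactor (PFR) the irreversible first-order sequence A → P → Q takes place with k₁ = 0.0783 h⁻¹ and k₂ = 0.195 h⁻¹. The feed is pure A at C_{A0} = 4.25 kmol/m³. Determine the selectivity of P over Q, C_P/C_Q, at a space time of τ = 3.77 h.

Solving the coupled first-order balances gives C_P(τ) = [k₁/(k₂−k₁)]·C_{A0}·(e^(−k₁τ) − e^(−k₂τ)).
e^(−k₁τ) = e^(−0.0783×3.77) = e^(−0.2952) = 0.7444; e^(−k₂τ) = e^(−0.7352) = 0.4794.
C_P = 0.0783×4.25/(0.195−0.0783) × (0.7444−0.4794) = 2.852×0.2650 = 0.7555 kmol/m³.
C_A = C_{A0}e^(−k₁τ) = 3.164 kmol/m³, so C_Q = C_{A0}−C_A−C_P = 0.3308 kmol/m³; C_P/C_Q = 2.28.

2.28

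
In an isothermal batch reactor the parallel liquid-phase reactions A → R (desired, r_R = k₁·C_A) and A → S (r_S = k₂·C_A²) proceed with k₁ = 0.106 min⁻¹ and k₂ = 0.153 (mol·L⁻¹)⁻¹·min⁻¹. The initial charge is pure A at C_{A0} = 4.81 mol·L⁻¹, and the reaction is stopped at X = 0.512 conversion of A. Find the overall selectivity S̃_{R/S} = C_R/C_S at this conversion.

C_A = C_{A0}(1−X) = 2.347 mol·L⁻¹.
Along a PFR/batch, dC_R/dC_A = −r_R/(r_R+r_S) = −k₁/(k₁+k₂·C_A).
Integrating from C_{A0} to C_A: C_R = (0.106/0.153)·ln[(0.106+0.153·4.81)/(0.106+0.153·2.35)] = 0.6928·ln(0.8419/0.4651) = 0.4111 mol·L⁻¹.
C_S = (C_{A0}−C_A)−C_R = 2.052 mol·L⁻¹; S̃_{R/S} = 0.4111/2.052 = 0.200.

0.200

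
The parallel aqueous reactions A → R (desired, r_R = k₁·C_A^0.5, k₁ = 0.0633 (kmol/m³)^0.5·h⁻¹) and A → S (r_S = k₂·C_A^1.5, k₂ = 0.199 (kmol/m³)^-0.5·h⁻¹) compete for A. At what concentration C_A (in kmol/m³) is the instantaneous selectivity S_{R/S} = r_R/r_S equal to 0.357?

S_{R/S} = (k₁/k₂)·C_A⁻¹ ⇒ C_A = (S·k₂/k₁)^(-1).
= (0.357×0.199/0.0633)^(-1) = (1.122)^(-1) = 0.891 kmol/m³.

0.891 kmol/m³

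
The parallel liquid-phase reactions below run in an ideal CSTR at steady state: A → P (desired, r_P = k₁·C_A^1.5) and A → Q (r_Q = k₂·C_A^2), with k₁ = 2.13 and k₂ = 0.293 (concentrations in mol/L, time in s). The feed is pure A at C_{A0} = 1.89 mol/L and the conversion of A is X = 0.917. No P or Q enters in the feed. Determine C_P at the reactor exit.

Exit C_A = C_{A0}(1−X) = 1.89×0.0830 = 0.1569 mol/L.
Rates in a CSTR are evaluated at the outlet concentration: r_P = 2.13×0.1569^1.5 = 0.1323, r_Q = 0.293×0.1569^2 = 0.007210.
Fraction of consumed A going to P: r_P/(r_P+r_Q) = 0.9483.
C_P = 0.9483·C_{A0}·X = 0.9483×1.89×0.917 = 1.64 mol/L.

1.64 mol/L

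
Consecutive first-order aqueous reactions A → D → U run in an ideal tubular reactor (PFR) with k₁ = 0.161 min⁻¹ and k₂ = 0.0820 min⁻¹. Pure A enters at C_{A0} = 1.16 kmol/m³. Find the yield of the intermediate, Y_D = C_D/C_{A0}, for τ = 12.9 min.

0.452

Solving the coupled first-order balances gives C_D(τ) = [k₁/(k₂−k₁)]·C_{A0}·(e^(−k₁τ) − e^(−k₂τ)).
e^(−k₁τ) = e^(−0.161×12.9) = e^(−2.077) = 0.1253; e^(−k₂τ) = e^(−1.058) = 0.3472.
C_D = 0.161×1.16/(0.0820−0.161) × (0.1253−0.3472) = (-2.364)×(-0.2219) = 0.5246 kmol/m³.
Y_D = C_D/C_{A0} = 0.5246/1.16 = 0.452.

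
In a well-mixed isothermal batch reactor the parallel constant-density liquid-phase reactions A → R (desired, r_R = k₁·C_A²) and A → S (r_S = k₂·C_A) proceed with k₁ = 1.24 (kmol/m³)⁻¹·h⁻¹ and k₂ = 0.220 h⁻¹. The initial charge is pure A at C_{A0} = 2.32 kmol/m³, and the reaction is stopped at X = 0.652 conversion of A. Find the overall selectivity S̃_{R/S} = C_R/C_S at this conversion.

C_A = C_{A0}(1−X) = 0.8074 kmol/m³.
Along a PFR/batch, dC_S/dC_A = −r_S/(r_R+r_S) = −k₂/(k₂+k₁·C_A).
Integrating from C_{A0} to C_A: C_S = (0.220/1.24)·ln[(0.220+1.24·2.32)/(0.220+1.24·0.807)] = 0.1774·ln(3.097/1.221) = 0.1651 kmol/m³.
Then C_R = (C_{A0}−C_A) − C_S = 1.513 − 0.1651 = 1.348 kmol/m³.
S̃_{R/S} = C_R/C_S = 1.348/0.1651 = 8.16.

8.16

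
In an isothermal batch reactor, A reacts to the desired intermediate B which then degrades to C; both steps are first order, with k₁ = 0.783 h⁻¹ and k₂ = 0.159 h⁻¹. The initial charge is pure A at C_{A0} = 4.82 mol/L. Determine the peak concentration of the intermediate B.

Evaluating C_B at t_opt = ln(k₂/k₁)/(k₂−k₁) gives C_{B,max}/C_{A0} = (k₁/k₂)^[k₂/(k₂−k₁)].
= (0.783/0.159)^(0.159/(0.159−0.783)) = (4.925)^(-0.2548) = 0.6662.
C_{B,max} = 0.6662×4.82 = 3.21 mol/L.

3.21 mol/L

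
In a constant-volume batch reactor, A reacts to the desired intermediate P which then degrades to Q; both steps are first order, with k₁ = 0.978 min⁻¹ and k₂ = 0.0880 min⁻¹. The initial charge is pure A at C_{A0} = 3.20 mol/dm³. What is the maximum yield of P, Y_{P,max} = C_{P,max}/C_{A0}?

0.788

At the optimum, C_{P,max}/C_{A0} = (k₁/k₂)^[k₂/(k₂−k₁)].
= (0.978/0.0880)^(0.0880/(0.0880−0.978)) = (11.11)^(-0.09888) = 0.7881.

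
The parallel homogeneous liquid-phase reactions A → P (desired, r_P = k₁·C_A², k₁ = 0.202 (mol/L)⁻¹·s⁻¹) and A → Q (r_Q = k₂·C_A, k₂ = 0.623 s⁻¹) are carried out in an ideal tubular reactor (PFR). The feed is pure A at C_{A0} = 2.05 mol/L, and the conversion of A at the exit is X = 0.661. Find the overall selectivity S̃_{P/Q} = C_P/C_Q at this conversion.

C_A = C_{A0}(1−X) = 0.6949 mol/L.
Along a PFR/batch, dC_Q/dC_A = −r_Q/(r_P+r_Q) = −k₂/(k₂+k₁·C_A).
Integrating from C_{A0} to C_A: C_Q = (0.623/0.202)·ln[(0.623+0.202·2.05)/(0.623+0.202·0.695)] = 3.084·ln(1.037/0.7634) = 0.9451 mol/L.
Then C_P = (C_{A0}−C_A) − C_Q = 1.355 − 0.9451 = 0.4100 mol/L.
S̃_{P/Q} = C_P/C_Q = 0.4100/0.9451 = 0.434.

0.434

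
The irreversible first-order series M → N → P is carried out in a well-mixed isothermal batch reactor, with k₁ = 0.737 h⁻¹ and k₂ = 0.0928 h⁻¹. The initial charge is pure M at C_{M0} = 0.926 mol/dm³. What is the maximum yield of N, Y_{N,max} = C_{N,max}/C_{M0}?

For a first-order series the maximum intermediate yield is C_{N,max}/C_{M0} = (k₁/k₂)^[k₂/(k₂−k₁)].
= (0.737/0.0928)^(0.0928/(0.0928−0.737)) = (7.942)^(-0.1441) = 0.7419.

0.742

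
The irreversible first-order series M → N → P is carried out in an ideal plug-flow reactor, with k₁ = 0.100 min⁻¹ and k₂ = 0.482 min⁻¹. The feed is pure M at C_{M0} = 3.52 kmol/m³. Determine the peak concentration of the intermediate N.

For a first-order series the maximum intermediate yield is C_{N,max}/C_{M0} = (k₁/k₂)^[k₂/(k₂−k₁)].
= (0.100/0.482)^(0.482/(0.482−0.100)) = (0.2075)^(1.262) = 0.1375.
C_{N,max} = 0.1375×3.52 = 0.484 kmol/m³.

0.484 kmol/m³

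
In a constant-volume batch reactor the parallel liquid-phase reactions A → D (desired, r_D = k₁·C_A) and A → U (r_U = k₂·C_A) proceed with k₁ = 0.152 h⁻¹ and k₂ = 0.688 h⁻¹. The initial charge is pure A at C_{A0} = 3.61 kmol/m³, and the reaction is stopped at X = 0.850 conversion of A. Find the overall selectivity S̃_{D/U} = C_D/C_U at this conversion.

C_A = C_{A0}(1−X) = 0.5415 kmol/m³.
Both paths are first order in A, so the instantaneous fraction to D is constant: dC_D/d(−C_A) = k₁/(k₁+k₂) = 0.1810.
C_D = 0.1810·(C_{A0}−C_A) = 0.1810×3.068 = 0.555 kmol/m³.
C_U = (C_{A0}−C_A)−C_D = 2.513 kmol/m³; S̃_{D/U} = 0.5553/2.513 = 0.221.

0.221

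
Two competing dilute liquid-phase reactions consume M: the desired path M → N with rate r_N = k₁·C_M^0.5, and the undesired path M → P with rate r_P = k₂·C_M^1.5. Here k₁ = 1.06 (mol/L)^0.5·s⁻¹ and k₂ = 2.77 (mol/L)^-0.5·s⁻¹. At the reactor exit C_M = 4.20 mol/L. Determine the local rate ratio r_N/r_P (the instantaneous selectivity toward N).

S_{N/P} = r_N/r_P = (k₁·C_M^0.5)/(k₂·C_M^1.5) = (k₁/k₂)·C_M⁻¹.
= (1.06×4.200^0.5) / (2.77×4.200^1.5) = 2.172/23.84 = 0.0911.

0.0911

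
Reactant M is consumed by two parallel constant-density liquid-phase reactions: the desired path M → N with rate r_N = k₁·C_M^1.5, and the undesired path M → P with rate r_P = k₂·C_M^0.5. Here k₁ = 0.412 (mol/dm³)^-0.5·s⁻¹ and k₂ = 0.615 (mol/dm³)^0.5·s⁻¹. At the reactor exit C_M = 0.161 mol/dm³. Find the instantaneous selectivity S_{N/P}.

0.108

S_{N/P} = r_N/r_P = (k₁·C_M^1.5)/(k₂·C_M^0.5) = (k₁/k₂)·C_M.
= (0.412×0.1610^1.5) / (0.615×0.1610^0.5) = 0.02662/0.2468 = 0.108.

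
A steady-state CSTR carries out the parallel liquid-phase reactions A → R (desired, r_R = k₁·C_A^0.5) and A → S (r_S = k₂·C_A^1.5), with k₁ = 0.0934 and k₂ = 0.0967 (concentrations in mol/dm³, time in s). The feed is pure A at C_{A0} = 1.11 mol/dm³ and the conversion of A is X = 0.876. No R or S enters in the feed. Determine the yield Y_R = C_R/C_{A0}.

0.767

Exit C_A = C_{A0}(1−X) = 1.11×0.124 = 0.1376 mol/dm³.
Rates in a CSTR are evaluated at the outlet concentration: r_R = 0.0934×0.1376^0.5 = 0.03465, r_S = 0.0967×0.1376^1.5 = 0.004938.
Fraction of consumed A going to R: r_R/(r_R+r_S) = 0.8753.
C_R = 0.8753·C_{A0}·X = 0.8753×1.11×0.876 = 0.851 mol/dm³; Y_R = C_R/C_{A0} = 0.767.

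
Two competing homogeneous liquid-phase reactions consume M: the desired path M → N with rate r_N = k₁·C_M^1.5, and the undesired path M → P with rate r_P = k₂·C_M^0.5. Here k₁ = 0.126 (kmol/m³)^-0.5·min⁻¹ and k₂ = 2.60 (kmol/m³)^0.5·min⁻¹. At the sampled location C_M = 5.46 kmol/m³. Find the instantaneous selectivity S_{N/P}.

0.265

S_{N/P} = r_N/r_P = (k₁·C_M^1.5)/(k₂·C_M^0.5) = (k₁/k₂)·C_M.
= (0.126×5.460^1.5) / (2.60×5.460^0.5) = 1.608/6.075 = 0.265.
Since the desired path is higher order in M, keeping C_M high (PFR or concentrated feed) favours N.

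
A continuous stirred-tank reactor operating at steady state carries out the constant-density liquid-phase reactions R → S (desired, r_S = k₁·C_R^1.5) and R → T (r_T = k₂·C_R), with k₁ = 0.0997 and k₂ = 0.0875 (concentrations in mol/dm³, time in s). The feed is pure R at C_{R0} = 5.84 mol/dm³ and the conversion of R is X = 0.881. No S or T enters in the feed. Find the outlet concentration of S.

Exit C_R = C_{R0}(1−X) = 5.84×0.119 = 0.6950 mol/dm³.
Rates in a CSTR are evaluated at the outlet concentration: r_S = 0.0997×0.6950^1.5 = 0.05776, r_T = 0.0875×0.6950 = 0.06081.
Fraction of consumed R going to S: r_S/(r_S+r_T) = 0.4871.
C_S = 0.4871·C_{R0}·X = 0.4871×5.84×0.881 = 2.51 mol/dm³.

2.51 mol/dm³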